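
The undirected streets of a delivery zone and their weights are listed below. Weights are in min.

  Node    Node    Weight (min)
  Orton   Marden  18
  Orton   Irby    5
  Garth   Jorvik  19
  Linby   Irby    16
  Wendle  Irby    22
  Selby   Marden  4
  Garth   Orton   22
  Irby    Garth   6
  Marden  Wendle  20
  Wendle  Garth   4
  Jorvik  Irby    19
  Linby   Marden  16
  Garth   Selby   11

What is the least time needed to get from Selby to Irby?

Enumerating some paths:
Selby–Garth–Irby: 11+6 = 17
Selby–Marden–Orton–Irby: 4+18+5 = 27
The minimum is 17 min via Selby–Garth–Irby.

17 min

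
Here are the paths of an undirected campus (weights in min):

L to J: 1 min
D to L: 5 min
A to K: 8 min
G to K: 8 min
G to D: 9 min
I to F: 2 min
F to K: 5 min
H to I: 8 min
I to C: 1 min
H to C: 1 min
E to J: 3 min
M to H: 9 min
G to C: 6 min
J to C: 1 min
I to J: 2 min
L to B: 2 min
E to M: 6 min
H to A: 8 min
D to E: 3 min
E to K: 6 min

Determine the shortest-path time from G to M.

16 min

Enumerating some paths:
G → D → E → M: 9+3+6 = 18
G → C → H → M: 6+1+9 = 16
G → C → I → J → E → M: 6+1+2+3+6 = 18
Cheapest is G → C → H → M at 16 min.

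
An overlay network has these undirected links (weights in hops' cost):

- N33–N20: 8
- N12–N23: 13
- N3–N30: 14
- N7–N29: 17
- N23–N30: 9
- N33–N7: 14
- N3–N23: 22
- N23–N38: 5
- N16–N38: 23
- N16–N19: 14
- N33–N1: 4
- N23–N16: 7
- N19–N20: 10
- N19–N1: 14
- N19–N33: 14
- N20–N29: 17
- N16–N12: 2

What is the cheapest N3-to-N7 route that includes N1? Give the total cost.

75 hops' cost

Best N3 to N1: N3–N23–N16–N19–N1 costing 57
Shortest N1→N7: N1–N33–N7 = 18
Total via N1: 57 + 18 = 75 hops' cost.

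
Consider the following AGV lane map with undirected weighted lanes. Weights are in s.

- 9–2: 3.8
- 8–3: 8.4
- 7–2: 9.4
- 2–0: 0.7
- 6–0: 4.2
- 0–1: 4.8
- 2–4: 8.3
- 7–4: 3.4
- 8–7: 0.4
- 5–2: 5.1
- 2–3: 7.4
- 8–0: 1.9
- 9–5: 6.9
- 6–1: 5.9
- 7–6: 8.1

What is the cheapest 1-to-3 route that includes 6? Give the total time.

18.2 s

Shortest 1→6: 1–6 = 5.9
Shortest 6→3: 6–0–2–3 = 12.3
Total via 6: 5.9 + 12.3 = 18.2 s.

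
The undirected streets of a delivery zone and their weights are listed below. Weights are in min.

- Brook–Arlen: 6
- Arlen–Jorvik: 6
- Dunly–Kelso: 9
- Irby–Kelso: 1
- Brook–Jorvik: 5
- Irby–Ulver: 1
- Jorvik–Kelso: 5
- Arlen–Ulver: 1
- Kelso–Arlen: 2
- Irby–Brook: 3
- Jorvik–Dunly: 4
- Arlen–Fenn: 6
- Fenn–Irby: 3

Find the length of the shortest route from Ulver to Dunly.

11 min

Shortest distances from Ulver:
Ulver: 0
Arlen: 1  (via Ulver)
Irby: 1  (via Ulver)
Kelso: 2  (via Irby)
Brook: 4  (via Irby)
Fenn: 4  (via Irby)
Jorvik: 7  (via Arlen)
Dunly: 11  (via Kelso)
Shortest route: Ulver–Irby–Kelso–Dunly = 11 min.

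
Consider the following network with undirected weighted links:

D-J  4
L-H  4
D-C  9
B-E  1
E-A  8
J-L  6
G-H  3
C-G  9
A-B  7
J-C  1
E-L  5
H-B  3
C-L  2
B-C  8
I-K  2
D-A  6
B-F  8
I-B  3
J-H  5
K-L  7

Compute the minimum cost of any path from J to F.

16

Shortest distances from J:
J: 0
C: 1  (via J)
L: 3  (via C)
D: 4  (via J)
H: 5  (via J)
B: 8  (via H)
E: 8  (via L)
G: 8  (via H)
A: 10  (via D)
K: 10  (via L)
I: 11  (via B)
F: 16  (via B)
Shortest route: J–H–B–F = 16.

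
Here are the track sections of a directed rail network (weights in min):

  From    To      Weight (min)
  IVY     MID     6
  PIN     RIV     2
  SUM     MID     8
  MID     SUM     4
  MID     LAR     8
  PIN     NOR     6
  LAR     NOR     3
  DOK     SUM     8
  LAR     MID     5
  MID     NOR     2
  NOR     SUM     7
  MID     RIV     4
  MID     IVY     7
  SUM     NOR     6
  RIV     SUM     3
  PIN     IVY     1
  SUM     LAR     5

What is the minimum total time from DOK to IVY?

23 min

Enumerating some paths:
DOK–SUM–MID–IVY: 8+8+7 = 23
DOK–SUM–LAR–MID–IVY: 8+5+5+7 = 25
Cheapest is DOK–SUM–MID–IVY at 23 min.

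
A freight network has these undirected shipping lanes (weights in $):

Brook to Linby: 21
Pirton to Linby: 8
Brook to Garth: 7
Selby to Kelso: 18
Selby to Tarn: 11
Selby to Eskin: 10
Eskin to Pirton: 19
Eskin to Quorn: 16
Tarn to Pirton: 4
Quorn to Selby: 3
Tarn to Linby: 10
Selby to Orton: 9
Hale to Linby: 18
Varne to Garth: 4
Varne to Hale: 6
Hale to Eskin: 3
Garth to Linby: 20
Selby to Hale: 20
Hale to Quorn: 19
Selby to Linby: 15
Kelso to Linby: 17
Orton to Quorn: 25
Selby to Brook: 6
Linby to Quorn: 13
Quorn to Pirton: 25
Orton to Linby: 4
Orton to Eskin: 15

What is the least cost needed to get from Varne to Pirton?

$28

Running Dijkstra from Varne:
Varne: 0
Garth: 4  (via Varne)
Hale: 6  (via Varne)
Eskin: 9  (via Hale)
Brook: 11  (via Garth)
Selby: 17  (via Brook)
Quorn: 20  (via Selby)
Linby: 24  (via Garth)
Orton: 24  (via Eskin)
Pirton: 28  (via Eskin)
Shortest route: Varne–Hale–Eskin–Pirton = $28.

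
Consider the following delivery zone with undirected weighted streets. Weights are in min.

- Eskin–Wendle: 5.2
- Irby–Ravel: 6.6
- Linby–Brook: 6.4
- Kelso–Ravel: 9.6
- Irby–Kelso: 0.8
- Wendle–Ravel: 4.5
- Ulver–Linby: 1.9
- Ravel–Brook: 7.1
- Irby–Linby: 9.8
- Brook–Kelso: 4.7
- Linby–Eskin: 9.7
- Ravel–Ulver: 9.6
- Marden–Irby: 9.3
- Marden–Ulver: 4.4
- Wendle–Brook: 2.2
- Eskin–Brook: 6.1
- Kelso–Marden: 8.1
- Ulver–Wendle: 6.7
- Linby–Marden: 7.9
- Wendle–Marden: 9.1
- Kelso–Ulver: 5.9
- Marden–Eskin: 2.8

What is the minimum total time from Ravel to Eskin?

9.7 min

Running Dijkstra from Ravel:
Ravel: 0
Wendle: 4.5  (via Ravel)
Irby: 6.6  (via Ravel)
Brook: 6.7  (via Wendle)
Kelso: 7.4  (via Irby)
Ulver: 9.6  (via Ravel)
Eskin: 9.7  (via Wendle)
Shortest route: Ravel → Wendle → Eskin = 9.7 min.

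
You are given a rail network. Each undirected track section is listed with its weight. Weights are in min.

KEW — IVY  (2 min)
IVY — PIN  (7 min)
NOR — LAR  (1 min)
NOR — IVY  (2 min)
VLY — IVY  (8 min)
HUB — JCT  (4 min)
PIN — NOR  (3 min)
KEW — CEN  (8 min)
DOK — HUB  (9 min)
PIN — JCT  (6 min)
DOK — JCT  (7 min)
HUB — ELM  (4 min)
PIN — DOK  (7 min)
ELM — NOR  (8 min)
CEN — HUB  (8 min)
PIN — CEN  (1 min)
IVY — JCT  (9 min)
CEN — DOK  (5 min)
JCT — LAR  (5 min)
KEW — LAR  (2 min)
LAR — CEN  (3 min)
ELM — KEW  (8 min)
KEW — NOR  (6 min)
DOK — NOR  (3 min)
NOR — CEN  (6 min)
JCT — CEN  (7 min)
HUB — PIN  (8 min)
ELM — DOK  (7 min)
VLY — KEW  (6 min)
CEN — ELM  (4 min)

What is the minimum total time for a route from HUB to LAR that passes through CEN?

11 min

Shortest HUB→CEN: HUB → CEN = 8
Best CEN to LAR: CEN → LAR costing 3
Total via CEN: 8 + 3 = 11 min.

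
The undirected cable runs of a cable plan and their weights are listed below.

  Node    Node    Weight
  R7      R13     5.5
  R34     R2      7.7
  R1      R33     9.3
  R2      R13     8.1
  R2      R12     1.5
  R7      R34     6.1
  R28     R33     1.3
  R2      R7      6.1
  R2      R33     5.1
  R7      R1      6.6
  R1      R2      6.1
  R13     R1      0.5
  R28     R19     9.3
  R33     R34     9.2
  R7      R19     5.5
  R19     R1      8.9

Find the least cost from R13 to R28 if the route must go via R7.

18

Best R13 to R7: R13–R7 costing 5.5
Shortest R7→R28: R7–R2–R33–R28 = 12.5
Total via R7: 5.5 + 12.5 = 18.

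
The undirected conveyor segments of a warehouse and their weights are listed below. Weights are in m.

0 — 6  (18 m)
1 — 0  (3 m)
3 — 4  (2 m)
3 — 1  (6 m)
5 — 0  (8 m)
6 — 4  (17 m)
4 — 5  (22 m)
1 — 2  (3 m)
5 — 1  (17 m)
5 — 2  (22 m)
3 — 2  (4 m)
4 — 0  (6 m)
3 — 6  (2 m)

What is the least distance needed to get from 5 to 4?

Compare a few routes:
5 - 0 - 1 - 3 - 4: 8+3+6+2 = 19
5 - 0 - 1 - 2 - 3 - 4: 8+3+3+4+2 = 20
5 - 0 - 4: 8+6 = 14
5 - 4: 22 = 22
The minimum is 14 m via 5 - 0 - 4.

14 m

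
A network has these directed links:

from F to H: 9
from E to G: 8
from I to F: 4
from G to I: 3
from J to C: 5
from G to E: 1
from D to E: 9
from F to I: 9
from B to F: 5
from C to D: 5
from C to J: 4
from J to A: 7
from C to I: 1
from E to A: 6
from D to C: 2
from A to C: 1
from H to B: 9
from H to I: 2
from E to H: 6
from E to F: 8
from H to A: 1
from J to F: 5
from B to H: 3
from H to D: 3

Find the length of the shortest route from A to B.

24

Settle nodes by increasing distance from A:
A: 0
C: 1  (via A)
I: 2  (via C)
J: 5  (via C)
D: 6  (via C)
F: 6  (via I)
E: 15  (via D)
H: 15  (via F)
G: 23  (via E)
B: 24  (via H)
Shortest route: A → C → I → F → H → B = 24.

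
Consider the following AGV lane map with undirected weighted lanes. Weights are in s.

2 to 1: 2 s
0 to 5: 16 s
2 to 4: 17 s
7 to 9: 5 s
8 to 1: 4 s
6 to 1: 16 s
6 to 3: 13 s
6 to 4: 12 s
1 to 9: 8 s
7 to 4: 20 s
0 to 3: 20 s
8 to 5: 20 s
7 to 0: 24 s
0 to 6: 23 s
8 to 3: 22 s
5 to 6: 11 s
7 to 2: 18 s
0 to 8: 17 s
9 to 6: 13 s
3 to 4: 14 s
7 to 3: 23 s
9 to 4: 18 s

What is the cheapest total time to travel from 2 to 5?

Compare a few routes:
2 - 1 - 9 - 6 - 5: 2+8+13+11 = 34
2 - 1 - 8 - 5: 2+4+20 = 26
2 - 1 - 6 - 5: 2+16+11 = 29
The minimum is 26 s via 2 - 1 - 8 - 5.

26 s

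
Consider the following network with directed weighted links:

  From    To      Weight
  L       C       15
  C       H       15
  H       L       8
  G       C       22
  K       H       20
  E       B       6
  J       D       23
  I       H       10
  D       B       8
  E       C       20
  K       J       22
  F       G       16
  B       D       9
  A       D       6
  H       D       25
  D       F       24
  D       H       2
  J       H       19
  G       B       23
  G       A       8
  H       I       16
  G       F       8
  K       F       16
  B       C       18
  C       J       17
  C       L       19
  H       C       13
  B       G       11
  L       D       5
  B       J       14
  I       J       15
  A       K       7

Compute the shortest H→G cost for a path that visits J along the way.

Best H to J: H–C–J costing 30
Shortest J→G: J–D–B–G = 42
Total via J: 30 + 42 = 72.

72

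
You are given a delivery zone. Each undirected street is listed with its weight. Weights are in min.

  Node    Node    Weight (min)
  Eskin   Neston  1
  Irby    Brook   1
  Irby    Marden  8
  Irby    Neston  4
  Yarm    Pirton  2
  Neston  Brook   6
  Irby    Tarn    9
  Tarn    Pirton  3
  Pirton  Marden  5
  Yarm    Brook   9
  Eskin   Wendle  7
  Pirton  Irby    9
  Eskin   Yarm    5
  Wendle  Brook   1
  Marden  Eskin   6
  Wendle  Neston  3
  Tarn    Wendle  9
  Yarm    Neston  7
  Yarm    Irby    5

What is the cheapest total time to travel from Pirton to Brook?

Shortest distances from Pirton:
Pirton: 0
Yarm: 2  (via Pirton)
Tarn: 3  (via Pirton)
Marden: 5  (via Pirton)
Irby: 7  (via Yarm)
Eskin: 7  (via Yarm)
Neston: 8  (via Eskin)
Brook: 8  (via Irby)
Shortest route: Pirton → Yarm → Irby → Brook = 8 min.

8 min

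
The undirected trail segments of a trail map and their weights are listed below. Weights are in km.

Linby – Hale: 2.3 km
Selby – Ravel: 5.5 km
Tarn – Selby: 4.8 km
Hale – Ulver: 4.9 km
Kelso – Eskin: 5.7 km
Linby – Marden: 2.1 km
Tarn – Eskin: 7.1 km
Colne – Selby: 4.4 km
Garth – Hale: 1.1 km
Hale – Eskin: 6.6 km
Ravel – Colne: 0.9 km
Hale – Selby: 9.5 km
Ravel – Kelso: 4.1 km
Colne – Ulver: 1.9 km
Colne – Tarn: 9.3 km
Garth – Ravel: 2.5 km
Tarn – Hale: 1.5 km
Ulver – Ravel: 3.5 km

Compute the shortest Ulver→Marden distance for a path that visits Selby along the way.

Shortest Ulver→Selby: Ulver → Colne → Selby = 6.3
Best Selby to Marden: Selby → Tarn → Hale → Linby → Marden costing 10.7
Total via Selby: 6.3 + 10.7 = 17 km.

17 km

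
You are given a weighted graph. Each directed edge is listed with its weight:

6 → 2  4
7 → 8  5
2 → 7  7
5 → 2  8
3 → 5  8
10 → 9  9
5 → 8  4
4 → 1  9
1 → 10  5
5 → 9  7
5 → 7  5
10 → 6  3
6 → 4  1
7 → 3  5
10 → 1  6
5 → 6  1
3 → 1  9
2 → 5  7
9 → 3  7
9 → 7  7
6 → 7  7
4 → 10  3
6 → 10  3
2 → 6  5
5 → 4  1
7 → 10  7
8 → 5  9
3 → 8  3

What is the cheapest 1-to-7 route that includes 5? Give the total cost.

24

Shortest 1→5: 1–10–6–2–5 = 19
Shortest 5→7: 5–7 = 5
Total via 5: 19 + 5 = 24.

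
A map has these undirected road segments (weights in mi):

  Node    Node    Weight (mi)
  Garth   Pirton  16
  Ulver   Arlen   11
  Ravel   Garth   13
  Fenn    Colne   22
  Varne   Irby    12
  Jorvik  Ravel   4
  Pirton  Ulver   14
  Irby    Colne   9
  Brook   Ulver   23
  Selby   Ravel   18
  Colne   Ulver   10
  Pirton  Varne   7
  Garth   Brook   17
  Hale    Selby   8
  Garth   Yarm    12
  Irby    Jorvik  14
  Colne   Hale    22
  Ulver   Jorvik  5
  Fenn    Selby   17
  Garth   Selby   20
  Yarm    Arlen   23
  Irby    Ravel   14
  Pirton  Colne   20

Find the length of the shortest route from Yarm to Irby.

39 mi

Compare a few routes:
Yarm → Garth → Ravel → Jorvik → Irby: 12+13+4+14 = 43
Yarm → Garth → Ravel → Irby: 12+13+14 = 39
Cheapest is Yarm → Garth → Ravel → Irby at 39 mi.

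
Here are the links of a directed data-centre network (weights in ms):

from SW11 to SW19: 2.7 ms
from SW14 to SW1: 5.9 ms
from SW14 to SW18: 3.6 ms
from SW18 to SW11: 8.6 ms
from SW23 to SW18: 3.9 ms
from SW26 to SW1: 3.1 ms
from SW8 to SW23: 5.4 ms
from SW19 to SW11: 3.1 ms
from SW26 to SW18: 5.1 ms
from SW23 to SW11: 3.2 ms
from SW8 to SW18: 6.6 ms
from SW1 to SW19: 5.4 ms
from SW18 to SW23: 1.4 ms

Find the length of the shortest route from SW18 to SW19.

7.3 ms

Shortest distances from SW18:
SW18: 0
SW23: 1.4  (via SW18)
SW11: 4.6  (via SW23)
SW19: 7.3  (via SW11)
Shortest route: SW18 → SW23 → SW11 → SW19 = 7.3 ms.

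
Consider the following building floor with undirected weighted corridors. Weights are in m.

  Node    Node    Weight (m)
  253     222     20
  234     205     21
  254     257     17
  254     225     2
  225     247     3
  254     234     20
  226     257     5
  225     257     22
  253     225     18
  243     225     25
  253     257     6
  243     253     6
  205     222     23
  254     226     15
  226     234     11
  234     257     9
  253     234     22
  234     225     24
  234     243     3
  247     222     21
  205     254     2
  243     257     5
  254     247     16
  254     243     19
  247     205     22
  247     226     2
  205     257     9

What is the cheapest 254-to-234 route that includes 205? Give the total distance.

19 m

Shortest 254→205: 254 → 205 = 2
Shortest 205→234: 205 → 257 → 243 → 234 = 17
Total via 205: 2 + 17 = 19 m.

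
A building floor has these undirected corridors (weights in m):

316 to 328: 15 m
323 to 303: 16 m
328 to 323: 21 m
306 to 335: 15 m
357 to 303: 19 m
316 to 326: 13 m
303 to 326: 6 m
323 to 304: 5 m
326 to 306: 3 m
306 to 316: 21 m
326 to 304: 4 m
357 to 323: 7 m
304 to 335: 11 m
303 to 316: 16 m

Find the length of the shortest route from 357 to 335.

23 m

Settle nodes by increasing distance from 357:
357: 0
323: 7  (via 357)
304: 12  (via 323)
326: 16  (via 304)
306: 19  (via 326)
303: 19  (via 357)
335: 23  (via 304)
Shortest route: 357–323–304–335 = 23 m.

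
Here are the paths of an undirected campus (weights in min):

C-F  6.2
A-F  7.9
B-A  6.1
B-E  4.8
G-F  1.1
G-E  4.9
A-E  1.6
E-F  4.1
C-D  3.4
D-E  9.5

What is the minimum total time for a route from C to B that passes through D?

Best C to D: C–D costing 3.4
Best D to B: D–E–B costing 14.3
Total via D: 3.4 + 14.3 = 17.7 min.

17.7 min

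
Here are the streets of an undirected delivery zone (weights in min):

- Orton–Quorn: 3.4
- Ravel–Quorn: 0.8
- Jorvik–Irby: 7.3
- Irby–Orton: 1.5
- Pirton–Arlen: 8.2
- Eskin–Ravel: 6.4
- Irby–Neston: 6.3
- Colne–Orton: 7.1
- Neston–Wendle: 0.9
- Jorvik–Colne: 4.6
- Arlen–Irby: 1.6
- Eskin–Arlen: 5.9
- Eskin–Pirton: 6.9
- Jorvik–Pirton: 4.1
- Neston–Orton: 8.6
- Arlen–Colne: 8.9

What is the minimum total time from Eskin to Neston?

13.8 min

Running Dijkstra from Eskin:
Eskin: 0
Arlen: 5.9  (via Eskin)
Ravel: 6.4  (via Eskin)
Pirton: 6.9  (via Eskin)
Quorn: 7.2  (via Ravel)
Irby: 7.5  (via Arlen)
Orton: 9  (via Irby)
Jorvik: 11  (via Pirton)
Neston: 13.8  (via Irby)
Shortest route: Eskin–Arlen–Irby–Neston = 13.8 min.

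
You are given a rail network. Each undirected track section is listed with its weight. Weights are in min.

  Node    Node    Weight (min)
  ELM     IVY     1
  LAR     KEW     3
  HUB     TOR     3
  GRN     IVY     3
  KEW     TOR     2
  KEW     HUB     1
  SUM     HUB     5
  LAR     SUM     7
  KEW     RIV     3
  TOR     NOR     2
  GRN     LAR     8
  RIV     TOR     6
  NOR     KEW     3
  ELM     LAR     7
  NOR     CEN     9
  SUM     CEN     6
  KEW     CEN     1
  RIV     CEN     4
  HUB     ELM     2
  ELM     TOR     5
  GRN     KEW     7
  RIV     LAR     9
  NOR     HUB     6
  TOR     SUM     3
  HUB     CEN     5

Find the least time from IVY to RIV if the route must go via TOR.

Shortest IVY→TOR: IVY–ELM–TOR = 6
Best TOR to RIV: TOR–KEW–RIV costing 5
Total via TOR: 6 + 5 = 11 min.

11 min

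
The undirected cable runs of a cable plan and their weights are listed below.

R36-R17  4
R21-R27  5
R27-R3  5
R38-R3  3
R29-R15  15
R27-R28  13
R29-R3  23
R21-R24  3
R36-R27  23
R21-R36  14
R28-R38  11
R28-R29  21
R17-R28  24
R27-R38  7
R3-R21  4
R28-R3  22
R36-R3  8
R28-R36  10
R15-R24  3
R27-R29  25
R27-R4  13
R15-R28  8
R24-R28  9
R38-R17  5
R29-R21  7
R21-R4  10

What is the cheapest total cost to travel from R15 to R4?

Candidate routes:
R15 - R24 - R21 - R4: 3+3+10 = 16
R15 - R24 - R21 - R27 - R4: 3+3+5+13 = 24
R15 - R28 - R24 - R21 - R4: 8+9+3+10 = 30
R15 - R24 - R21 - R3 - R27 - R4: 3+3+4+5+13 = 28
The minimum is 16 via R15 - R24 - R21 - R4.

16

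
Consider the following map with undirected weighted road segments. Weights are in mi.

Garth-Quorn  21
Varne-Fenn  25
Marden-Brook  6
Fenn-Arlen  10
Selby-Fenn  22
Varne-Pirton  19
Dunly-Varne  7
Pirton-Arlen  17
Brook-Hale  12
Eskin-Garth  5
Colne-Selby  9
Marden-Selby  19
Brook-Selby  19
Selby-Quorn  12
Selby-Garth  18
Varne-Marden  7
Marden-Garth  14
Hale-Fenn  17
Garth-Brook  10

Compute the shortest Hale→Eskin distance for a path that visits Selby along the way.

Shortest Hale→Selby: Hale → Brook → Selby = 31
Shortest Selby→Eskin: Selby → Garth → Eskin = 23
Total via Selby: 31 + 23 = 54 mi.

54 mi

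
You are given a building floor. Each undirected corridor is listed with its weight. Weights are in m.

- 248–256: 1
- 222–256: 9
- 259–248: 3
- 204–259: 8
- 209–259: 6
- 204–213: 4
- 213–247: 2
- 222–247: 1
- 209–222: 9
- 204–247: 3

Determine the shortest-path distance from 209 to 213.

12 m

Running Dijkstra from 209:
209: 0
259: 6  (via 209)
248: 9  (via 259)
222: 9  (via 209)
256: 10  (via 248)
247: 10  (via 222)
213: 12  (via 247)
Shortest route: 209 → 222 → 247 → 213 = 12 m.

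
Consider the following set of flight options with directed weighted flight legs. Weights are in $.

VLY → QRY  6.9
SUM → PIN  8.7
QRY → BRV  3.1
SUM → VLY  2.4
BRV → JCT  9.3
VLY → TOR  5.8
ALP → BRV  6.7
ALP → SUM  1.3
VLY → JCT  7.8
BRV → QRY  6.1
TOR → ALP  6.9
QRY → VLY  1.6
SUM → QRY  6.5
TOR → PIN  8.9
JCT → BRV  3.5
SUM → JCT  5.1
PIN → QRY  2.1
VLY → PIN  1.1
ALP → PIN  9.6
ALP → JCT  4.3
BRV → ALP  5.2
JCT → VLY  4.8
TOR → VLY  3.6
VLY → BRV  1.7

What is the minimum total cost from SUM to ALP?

Settle nodes by increasing distance from SUM:
SUM: 0
VLY: 2.4  (via SUM)
PIN: 3.5  (via VLY)
BRV: 4.1  (via VLY)
JCT: 5.1  (via SUM)
QRY: 5.6  (via PIN)
TOR: 8.2  (via VLY)
ALP: 9.3  (via BRV)
Shortest route: SUM–VLY–BRV–ALP = $9.3.

$9.3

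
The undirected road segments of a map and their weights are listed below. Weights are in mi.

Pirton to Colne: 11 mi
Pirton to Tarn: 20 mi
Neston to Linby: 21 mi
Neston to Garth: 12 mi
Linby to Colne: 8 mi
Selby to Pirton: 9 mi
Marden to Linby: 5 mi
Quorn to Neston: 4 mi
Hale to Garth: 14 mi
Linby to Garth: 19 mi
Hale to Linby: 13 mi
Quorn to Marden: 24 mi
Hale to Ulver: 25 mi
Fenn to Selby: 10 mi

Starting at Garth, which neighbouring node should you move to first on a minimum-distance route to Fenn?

Candidate routes:
Garth → Neston → Linby → Colne → Pirton → Selby → Fenn: 12+21+8+11+9+10 = 71
Garth → Neston → Quorn → Marden → Linby → Colne → Pirton → Selby → Fenn: 12+4+24+5+8+11+9+10 = 83
Garth → Linby → Colne → Pirton → Selby → Fenn: 19+8+11+9+10 = 57
Garth → Hale → Linby → Colne → Pirton → Selby → Fenn: 14+13+8+11+9+10 = 65
The minimum is 57 mi via Garth → Linby → Colne → Pirton → Selby → Fenn.
So from Garth the first move is to Linby.

Linby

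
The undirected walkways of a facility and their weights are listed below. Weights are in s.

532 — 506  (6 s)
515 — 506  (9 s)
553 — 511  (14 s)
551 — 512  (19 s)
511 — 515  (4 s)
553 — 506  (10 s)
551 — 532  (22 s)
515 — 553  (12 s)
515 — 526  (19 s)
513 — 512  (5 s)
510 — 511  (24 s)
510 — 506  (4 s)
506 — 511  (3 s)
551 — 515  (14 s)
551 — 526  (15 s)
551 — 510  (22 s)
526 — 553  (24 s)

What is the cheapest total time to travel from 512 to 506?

40 s

Enumerating some paths:
512 → 551 → 515 → 511 → 506: 19+14+4+3 = 40
512 → 551 → 515 → 506: 19+14+9 = 42
Cheapest is 512 → 551 → 515 → 511 → 506 at 40 s.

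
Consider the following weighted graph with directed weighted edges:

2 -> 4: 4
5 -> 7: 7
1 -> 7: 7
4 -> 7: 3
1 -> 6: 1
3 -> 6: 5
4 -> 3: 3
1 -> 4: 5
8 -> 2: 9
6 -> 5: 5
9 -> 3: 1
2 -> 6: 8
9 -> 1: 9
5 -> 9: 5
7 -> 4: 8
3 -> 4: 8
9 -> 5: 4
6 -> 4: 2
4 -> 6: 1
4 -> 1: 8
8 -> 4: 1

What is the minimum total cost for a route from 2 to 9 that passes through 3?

22

Shortest 2→3: 2–4–3 = 7
Shortest 3→9: 3–6–5–9 = 15
Total via 3: 7 + 15 = 22.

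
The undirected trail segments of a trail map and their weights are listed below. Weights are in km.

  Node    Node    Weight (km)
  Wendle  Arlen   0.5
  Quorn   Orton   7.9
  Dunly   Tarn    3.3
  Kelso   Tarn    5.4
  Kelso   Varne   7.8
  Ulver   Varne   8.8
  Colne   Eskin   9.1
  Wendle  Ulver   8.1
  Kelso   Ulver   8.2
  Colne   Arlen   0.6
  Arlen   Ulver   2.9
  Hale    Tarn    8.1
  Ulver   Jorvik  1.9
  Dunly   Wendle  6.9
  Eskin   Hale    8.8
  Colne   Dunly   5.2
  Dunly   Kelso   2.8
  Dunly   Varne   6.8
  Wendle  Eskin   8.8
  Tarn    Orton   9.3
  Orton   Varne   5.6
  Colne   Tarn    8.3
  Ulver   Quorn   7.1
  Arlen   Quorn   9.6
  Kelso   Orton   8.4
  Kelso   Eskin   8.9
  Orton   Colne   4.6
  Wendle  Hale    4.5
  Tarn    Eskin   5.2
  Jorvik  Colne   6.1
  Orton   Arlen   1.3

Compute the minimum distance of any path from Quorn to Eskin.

Shortest distances from Quorn:
Quorn: 0
Ulver: 7.1  (via Quorn)
Orton: 7.9  (via Quorn)
Jorvik: 9  (via Ulver)
Arlen: 9.2  (via Orton)
Wendle: 9.7  (via Arlen)
Colne: 9.8  (via Arlen)
Varne: 13.5  (via Orton)
Hale: 14.2  (via Wendle)
Dunly: 15  (via Colne)
Kelso: 15.3  (via Ulver)
Tarn: 17.2  (via Orton)
Eskin: 18.5  (via Wendle)
Shortest route: Quorn → Orton → Arlen → Wendle → Eskin = 18.5 km.

18.5 km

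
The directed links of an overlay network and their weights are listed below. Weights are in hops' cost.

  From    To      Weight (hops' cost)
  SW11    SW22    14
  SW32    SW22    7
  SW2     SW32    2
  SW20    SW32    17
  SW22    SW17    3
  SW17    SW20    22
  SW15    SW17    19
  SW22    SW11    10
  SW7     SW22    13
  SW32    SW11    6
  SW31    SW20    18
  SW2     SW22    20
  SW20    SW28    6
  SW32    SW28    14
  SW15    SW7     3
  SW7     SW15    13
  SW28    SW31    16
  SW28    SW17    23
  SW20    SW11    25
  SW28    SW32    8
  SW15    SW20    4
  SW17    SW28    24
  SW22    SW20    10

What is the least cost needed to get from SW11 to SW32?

38 hops' cost

Settle nodes by increasing distance from SW11:
SW11: 0
SW22: 14  (via SW11)
SW17: 17  (via SW22)
SW20: 24  (via SW22)
SW28: 30  (via SW20)
SW32: 38  (via SW28)
Shortest route: SW11–SW22–SW20–SW28–SW32 = 38 hops' cost.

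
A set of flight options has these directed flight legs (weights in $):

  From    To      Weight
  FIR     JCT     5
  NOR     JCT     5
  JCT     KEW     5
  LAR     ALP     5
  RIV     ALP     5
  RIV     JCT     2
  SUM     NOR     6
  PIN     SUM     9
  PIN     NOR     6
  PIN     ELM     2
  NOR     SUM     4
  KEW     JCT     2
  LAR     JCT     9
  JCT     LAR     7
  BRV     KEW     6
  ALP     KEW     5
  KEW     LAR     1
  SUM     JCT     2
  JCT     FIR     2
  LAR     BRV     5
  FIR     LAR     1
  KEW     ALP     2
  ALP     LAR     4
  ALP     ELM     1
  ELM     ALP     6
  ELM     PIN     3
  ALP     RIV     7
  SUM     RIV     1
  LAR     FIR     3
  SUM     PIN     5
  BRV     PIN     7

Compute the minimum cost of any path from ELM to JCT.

$13

Candidate routes:
ELM → PIN → NOR → JCT: 3+6+5 = 14
ELM → PIN → NOR → SUM → JCT: 3+6+4+2 = 15
ELM → ALP → KEW → JCT: 6+5+2 = 13
ELM → PIN → SUM → JCT: 3+9+2 = 14
Cheapest is ELM → ALP → KEW → JCT at $13.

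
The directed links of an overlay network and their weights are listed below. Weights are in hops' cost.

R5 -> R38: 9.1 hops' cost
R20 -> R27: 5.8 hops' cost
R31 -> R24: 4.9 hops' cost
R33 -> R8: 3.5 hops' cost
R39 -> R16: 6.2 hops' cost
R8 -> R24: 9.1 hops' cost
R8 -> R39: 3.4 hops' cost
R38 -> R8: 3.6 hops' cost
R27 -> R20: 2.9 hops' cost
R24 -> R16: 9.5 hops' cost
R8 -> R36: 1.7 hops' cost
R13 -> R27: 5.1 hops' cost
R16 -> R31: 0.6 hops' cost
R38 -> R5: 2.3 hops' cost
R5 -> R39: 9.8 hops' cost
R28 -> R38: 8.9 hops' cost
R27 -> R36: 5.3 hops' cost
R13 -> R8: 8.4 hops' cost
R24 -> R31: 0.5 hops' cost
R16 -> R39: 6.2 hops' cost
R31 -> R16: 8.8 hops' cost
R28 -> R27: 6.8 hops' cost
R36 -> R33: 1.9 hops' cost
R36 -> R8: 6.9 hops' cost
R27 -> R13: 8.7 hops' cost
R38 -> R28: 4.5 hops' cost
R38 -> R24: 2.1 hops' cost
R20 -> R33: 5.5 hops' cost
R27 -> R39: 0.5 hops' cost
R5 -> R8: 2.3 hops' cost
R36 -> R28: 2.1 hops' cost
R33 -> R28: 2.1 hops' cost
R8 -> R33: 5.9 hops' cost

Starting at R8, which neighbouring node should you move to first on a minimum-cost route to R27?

Compare a few routes:
R8–R36–R33–R28–R27: 1.7+1.9+2.1+6.8 = 12.5
R8–R33–R28–R27: 5.9+2.1+6.8 = 14.8
R8–R36–R28–R27: 1.7+2.1+6.8 = 10.6
The minimum is 10.6 hops' cost via R8–R36–R28–R27.
So from R8 the first move is to R36.

R36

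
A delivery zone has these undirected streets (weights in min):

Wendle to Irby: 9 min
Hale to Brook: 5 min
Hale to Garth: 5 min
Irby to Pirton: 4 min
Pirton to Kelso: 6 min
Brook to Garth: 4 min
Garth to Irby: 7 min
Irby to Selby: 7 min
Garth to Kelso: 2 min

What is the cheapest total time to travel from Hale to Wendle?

21 min

Candidate routes:
Hale - Brook - Garth - Irby - Wendle: 5+4+7+9 = 25
Hale - Garth - Kelso - Pirton - Irby - Wendle: 5+2+6+4+9 = 26
Hale - Brook - Garth - Kelso - Pirton - Irby - Wendle: 5+4+2+6+4+9 = 30
Hale - Garth - Irby - Wendle: 5+7+9 = 21
Cheapest is Hale - Garth - Irby - Wendle at 21 min.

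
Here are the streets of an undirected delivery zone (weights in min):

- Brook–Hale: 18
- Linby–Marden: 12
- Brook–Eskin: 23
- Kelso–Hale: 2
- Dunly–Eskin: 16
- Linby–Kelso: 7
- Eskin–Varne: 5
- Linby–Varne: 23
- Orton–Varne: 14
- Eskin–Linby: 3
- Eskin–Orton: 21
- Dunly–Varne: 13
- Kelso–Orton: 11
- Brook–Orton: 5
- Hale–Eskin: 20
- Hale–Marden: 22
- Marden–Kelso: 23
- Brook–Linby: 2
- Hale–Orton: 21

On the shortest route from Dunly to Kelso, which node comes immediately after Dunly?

Enumerating some paths:
Dunly–Eskin–Linby–Kelso: 16+3+7 = 26
Dunly–Varne–Eskin–Linby–Kelso: 13+5+3+7 = 28
Dunly–Eskin–Linby–Brook–Orton–Kelso: 16+3+2+5+11 = 37
Cheapest is Dunly–Eskin–Linby–Kelso at 26 min.
So from Dunly the first move is to Eskin.

Eskin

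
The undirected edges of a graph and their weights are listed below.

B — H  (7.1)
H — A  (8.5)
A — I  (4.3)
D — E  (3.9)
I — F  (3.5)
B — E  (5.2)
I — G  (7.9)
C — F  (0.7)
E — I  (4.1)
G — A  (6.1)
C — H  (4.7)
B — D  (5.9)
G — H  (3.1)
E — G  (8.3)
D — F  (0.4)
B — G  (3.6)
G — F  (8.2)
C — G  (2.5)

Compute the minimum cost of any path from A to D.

8.2

Compare a few routes:
A → I → F → D: 4.3+3.5+0.4 = 8.2
A → G → C → F → D: 6.1+2.5+0.7+0.4 = 9.7
The minimum is 8.2 via A → I → F → D.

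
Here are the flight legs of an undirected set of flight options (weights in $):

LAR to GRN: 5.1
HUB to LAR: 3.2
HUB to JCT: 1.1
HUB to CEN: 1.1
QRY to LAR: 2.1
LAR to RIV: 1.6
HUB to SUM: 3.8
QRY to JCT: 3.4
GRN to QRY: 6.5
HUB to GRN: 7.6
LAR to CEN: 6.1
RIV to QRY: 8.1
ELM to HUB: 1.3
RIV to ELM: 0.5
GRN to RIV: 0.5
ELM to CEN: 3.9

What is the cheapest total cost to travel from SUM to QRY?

$8.3

Shortest distances from SUM:
SUM: 0
HUB: 3.8  (via SUM)
CEN: 4.9  (via HUB)
JCT: 4.9  (via HUB)
ELM: 5.1  (via HUB)
RIV: 5.6  (via ELM)
GRN: 6.1  (via RIV)
LAR: 7  (via HUB)
QRY: 8.3  (via JCT)
Shortest route: SUM–HUB–JCT–QRY = $8.3.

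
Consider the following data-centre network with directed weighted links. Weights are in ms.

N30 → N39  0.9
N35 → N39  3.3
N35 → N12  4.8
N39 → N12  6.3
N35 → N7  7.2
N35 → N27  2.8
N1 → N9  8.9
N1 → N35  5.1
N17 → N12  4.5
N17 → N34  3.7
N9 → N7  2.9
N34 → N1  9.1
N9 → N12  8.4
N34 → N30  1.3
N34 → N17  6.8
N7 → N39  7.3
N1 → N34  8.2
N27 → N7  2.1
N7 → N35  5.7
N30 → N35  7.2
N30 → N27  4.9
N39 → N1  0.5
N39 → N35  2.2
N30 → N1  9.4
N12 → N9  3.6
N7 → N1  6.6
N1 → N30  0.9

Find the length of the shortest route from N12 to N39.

13.8 ms

Candidate routes:
N12–N9–N7–N1–N30–N39: 3.6+2.9+6.6+0.9+0.9 = 14.9
N12–N9–N7–N39: 3.6+2.9+7.3 = 13.8
The minimum is 13.8 ms via N12–N9–N7–N39.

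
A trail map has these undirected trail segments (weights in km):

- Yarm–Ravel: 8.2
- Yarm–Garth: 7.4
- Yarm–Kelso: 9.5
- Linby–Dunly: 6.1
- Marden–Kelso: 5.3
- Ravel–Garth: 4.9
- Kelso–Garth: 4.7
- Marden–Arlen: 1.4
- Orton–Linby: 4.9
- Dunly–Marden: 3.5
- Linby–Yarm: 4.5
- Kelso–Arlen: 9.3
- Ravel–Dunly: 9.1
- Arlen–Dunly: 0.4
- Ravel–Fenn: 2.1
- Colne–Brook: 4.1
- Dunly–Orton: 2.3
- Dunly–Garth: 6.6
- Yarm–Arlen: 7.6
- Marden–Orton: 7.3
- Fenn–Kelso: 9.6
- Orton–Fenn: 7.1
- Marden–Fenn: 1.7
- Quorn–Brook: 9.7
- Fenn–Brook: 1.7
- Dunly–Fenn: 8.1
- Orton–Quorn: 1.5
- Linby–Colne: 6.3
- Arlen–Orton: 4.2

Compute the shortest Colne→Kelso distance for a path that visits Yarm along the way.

20.3 km

Shortest Colne→Yarm: Colne → Linby → Yarm = 10.8
Shortest Yarm→Kelso: Yarm → Kelso = 9.5
Total via Yarm: 10.8 + 9.5 = 20.3 km.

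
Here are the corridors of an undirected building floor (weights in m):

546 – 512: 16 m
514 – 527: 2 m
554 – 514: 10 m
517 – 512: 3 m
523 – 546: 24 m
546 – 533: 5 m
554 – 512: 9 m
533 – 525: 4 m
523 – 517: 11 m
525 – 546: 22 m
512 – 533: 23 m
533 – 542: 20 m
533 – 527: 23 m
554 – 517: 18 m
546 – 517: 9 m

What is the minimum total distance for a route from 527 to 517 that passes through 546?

37 m

Shortest 527→546: 527 → 533 → 546 = 28
Best 546 to 517: 546 → 517 costing 9
Total via 546: 28 + 9 = 37 m.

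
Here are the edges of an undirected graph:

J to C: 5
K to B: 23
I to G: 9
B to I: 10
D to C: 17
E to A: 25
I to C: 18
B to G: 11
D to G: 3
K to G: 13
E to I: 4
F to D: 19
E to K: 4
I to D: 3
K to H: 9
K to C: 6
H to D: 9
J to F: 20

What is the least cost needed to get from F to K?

30

Settle nodes by increasing distance from F:
F: 0
D: 19  (via F)
J: 20  (via F)
G: 22  (via D)
I: 22  (via D)
C: 25  (via J)
E: 26  (via I)
H: 28  (via D)
K: 30  (via E)
Shortest route: F–D–I–E–K = 30.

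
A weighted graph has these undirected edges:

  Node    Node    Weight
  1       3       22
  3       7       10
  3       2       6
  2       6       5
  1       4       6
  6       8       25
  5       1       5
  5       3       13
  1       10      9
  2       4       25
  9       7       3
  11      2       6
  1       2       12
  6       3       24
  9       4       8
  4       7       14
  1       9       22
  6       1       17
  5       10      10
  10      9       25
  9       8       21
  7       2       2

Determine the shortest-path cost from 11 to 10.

Compare a few routes:
11 → 2 → 1 → 5 → 10: 6+12+5+10 = 33
11 → 2 → 1 → 10: 6+12+9 = 27
The minimum is 27 via 11 → 2 → 1 → 10.

27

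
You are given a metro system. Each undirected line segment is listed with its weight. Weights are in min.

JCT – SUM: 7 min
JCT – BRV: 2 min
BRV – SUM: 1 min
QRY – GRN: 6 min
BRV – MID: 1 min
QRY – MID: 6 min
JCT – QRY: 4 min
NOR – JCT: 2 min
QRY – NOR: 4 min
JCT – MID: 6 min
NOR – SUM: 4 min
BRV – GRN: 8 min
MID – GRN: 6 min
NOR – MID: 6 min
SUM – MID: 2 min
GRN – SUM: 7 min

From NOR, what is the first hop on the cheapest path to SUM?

Compare a few routes:
NOR–JCT–BRV–SUM: 2+2+1 = 5
NOR–JCT–BRV–MID–SUM: 2+2+1+2 = 7
NOR–SUM: 4 = 4
The minimum is 4 min via NOR–SUM.
So from NOR the first move is to SUM.

SUM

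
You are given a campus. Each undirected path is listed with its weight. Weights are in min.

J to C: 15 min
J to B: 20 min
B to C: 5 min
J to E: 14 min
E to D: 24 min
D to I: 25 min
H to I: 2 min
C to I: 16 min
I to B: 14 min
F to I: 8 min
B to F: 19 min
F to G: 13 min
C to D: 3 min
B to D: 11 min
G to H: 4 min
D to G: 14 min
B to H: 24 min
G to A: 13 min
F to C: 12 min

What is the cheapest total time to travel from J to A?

45 min

Settle nodes by increasing distance from J:
J: 0
E: 14  (via J)
C: 15  (via J)
D: 18  (via C)
B: 20  (via J)
F: 27  (via C)
I: 31  (via C)
G: 32  (via D)
H: 33  (via I)
A: 45  (via G)
Shortest route: J–C–D–G–A = 45 min.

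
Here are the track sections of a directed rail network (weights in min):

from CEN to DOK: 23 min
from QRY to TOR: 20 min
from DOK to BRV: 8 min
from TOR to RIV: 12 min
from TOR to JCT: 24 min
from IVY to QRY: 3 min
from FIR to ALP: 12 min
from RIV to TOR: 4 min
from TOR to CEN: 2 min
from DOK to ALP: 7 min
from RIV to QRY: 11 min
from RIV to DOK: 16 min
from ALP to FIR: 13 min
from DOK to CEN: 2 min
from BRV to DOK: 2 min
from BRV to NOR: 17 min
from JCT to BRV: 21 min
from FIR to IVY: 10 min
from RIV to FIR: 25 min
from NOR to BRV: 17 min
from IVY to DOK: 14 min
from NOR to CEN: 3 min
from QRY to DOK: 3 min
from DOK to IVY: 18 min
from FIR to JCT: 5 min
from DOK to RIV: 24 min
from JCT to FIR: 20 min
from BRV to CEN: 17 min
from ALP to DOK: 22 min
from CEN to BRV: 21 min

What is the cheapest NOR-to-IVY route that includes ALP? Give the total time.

Shortest NOR→ALP: NOR–BRV–DOK–ALP = 26
Shortest ALP→IVY: ALP–FIR–IVY = 23
Total via ALP: 26 + 23 = 49 min.

49 min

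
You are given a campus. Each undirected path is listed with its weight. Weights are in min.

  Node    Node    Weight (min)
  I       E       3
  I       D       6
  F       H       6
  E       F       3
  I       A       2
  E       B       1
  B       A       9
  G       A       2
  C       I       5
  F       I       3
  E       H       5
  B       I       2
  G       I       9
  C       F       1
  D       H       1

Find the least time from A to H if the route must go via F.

Shortest A→F: A → I → F = 5
Shortest F→H: F → H = 6
Total via F: 5 + 6 = 11 min.

11 min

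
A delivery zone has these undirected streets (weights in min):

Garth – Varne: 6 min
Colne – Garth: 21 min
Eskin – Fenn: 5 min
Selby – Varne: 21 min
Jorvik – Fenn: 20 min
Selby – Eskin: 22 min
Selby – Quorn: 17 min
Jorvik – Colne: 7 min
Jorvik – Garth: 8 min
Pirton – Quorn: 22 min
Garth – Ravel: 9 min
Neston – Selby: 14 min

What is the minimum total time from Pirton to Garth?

Running Dijkstra from Pirton:
Pirton: 0
Quorn: 22  (via Pirton)
Selby: 39  (via Quorn)
Neston: 53  (via Selby)
Varne: 60  (via Selby)
Eskin: 61  (via Selby)
Fenn: 66  (via Eskin)
Garth: 66  (via Varne)
Shortest route: Pirton–Quorn–Selby–Varne–Garth = 66 min.

66 min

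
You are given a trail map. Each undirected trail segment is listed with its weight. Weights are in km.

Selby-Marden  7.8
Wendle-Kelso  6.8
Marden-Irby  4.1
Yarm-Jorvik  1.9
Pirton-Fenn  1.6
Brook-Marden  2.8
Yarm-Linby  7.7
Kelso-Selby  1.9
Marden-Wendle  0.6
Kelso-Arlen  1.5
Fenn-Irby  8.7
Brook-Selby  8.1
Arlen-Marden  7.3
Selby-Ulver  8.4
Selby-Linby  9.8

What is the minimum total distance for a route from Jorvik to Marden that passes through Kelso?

28.7 km

Shortest Jorvik→Kelso: Jorvik–Yarm–Linby–Selby–Kelso = 21.3
Shortest Kelso→Marden: Kelso–Wendle–Marden = 7.4
Total via Kelso: 21.3 + 7.4 = 28.7 km.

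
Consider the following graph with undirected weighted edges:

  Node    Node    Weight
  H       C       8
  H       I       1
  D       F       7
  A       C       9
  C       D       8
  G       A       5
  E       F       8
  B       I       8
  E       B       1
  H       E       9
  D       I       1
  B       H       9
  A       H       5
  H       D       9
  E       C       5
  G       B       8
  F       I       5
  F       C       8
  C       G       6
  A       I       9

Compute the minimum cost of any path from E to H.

Running Dijkstra from E:
E: 0
B: 1  (via E)
C: 5  (via E)
F: 8  (via E)
G: 9  (via B)
H: 9  (via E)
Shortest route: E → H = 9.

9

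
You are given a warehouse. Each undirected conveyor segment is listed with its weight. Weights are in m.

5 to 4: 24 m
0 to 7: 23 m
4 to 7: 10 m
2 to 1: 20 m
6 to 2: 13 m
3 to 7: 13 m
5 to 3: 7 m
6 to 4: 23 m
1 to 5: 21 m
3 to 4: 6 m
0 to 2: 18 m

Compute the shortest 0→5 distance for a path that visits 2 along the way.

59 m

Best 0 to 2: 0–2 costing 18
Best 2 to 5: 2–1–5 costing 41
Total via 2: 18 + 41 = 59 m.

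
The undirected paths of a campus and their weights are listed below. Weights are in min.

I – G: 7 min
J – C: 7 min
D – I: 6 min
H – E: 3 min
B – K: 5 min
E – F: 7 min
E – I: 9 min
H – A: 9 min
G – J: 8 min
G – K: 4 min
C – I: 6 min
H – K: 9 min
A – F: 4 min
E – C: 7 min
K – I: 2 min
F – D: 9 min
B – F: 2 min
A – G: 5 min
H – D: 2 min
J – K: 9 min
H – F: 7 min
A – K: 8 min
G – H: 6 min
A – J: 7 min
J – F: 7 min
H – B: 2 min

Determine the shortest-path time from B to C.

Candidate routes:
B → H → D → I → C: 2+2+6+6 = 16
B → K → I → C: 5+2+6 = 13
B → H → E → C: 2+3+7 = 12
The minimum is 12 min via B → H → E → C.

12 min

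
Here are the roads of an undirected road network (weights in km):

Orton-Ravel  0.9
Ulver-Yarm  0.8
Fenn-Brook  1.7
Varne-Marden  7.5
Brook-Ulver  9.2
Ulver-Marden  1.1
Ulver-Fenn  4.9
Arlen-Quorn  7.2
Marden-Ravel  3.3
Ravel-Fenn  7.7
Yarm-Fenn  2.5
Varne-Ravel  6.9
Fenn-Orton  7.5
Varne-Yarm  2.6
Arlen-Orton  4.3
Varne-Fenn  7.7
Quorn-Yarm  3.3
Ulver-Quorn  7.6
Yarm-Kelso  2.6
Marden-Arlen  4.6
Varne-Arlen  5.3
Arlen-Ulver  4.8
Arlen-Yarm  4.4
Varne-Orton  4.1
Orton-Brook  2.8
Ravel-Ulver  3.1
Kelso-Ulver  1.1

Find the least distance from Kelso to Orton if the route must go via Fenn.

8.9 km

Shortest Kelso→Fenn: Kelso–Ulver–Yarm–Fenn = 4.4
Shortest Fenn→Orton: Fenn–Brook–Orton = 4.5
Total via Fenn: 4.4 + 4.5 = 8.9 km.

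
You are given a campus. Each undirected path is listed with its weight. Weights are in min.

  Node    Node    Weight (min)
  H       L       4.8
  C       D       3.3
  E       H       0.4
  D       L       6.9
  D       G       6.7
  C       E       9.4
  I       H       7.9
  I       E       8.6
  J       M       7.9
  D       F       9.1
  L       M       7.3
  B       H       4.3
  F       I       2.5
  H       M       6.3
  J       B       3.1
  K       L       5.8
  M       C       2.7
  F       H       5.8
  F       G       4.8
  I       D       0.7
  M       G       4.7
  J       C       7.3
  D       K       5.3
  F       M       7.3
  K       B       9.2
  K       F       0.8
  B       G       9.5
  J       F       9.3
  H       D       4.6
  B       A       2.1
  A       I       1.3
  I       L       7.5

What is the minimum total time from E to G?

11 min

Enumerating some paths:
E - H - F - G: 0.4+5.8+4.8 = 11
E - H - M - G: 0.4+6.3+4.7 = 11.4
Cheapest is E - H - F - G at 11 min.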